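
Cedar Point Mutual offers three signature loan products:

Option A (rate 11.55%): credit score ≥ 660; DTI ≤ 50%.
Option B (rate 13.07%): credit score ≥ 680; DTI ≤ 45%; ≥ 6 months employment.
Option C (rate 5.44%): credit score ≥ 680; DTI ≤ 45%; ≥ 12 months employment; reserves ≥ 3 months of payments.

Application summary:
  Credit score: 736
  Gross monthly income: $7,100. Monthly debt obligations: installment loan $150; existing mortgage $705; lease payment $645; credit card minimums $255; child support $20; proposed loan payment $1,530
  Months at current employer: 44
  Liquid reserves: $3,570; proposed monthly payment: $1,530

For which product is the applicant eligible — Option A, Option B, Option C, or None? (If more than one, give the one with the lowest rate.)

Option A

Total debts = (150 + 705 + 645 + 255 + 20 + 1,530) = 3,305; DTI = 3,305/7,100 = 46.5%.
Reserves = 3,570/1,530 = 2.3 months.
Option A: score 736 ≥ 660; DTI 46.5% ≤ 50% → qualifies.
Option B: score 736 ≥ 680; DTI 46.5% > 45%; employment 44 ≥ 6 mo → does not qualify.
Option C: score 736 ≥ 680; DTI 46.5% > 45%; employment 44 ≥ 12 mo; reserves 2.3 < 3 mo → does not qualify.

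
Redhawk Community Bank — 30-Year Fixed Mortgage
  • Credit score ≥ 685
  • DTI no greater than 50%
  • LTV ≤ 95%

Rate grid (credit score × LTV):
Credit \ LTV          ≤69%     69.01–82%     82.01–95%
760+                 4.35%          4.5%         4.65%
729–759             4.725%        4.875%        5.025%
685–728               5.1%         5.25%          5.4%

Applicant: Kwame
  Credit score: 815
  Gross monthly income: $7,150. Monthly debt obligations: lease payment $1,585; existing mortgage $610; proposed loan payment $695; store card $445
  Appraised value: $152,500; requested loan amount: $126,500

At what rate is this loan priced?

4.65%

Credit score 815 ≥ 685; Total monthly debts = (1,585 + 610 + 695 + 445) = 3,335. Debt-to-income = 3,335/7,150 = 46.6% — meets 50% limit
Loan-to-value = 126,500/152,500 = 83% — pass (95% max)
Score 815 is in the 760+ band; LTV 83% is in the 82.01–95% band → 4.65%.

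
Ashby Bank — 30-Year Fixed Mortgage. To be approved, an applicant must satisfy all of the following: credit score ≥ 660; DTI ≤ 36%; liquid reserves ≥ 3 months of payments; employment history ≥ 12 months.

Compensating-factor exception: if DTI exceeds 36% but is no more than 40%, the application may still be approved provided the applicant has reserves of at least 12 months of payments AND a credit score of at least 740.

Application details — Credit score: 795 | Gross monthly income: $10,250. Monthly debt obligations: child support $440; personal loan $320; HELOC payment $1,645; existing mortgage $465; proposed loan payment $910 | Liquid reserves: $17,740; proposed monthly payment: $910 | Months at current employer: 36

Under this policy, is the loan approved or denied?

Approved

Credit score 795 ≥ 660 (meets base)
Total debts = (440 + 320 + 1,645 + 465 + 910) = 3,780. DTI: 3,780 ÷ 10,250 = 36.9%, over the 36% base limit.
Reserves: 17,740 ÷ 910 = 19.5 months (meets 3-month minimum)
Employment 36 ≥ 12 months
DTI 36.9% is within the 36%–40% exception band; checking compensating factors.
Reserves 19.5 ≥ 12 months; credit score 795 ≥ 740.
Both override conditions satisfied; DTI exception granted.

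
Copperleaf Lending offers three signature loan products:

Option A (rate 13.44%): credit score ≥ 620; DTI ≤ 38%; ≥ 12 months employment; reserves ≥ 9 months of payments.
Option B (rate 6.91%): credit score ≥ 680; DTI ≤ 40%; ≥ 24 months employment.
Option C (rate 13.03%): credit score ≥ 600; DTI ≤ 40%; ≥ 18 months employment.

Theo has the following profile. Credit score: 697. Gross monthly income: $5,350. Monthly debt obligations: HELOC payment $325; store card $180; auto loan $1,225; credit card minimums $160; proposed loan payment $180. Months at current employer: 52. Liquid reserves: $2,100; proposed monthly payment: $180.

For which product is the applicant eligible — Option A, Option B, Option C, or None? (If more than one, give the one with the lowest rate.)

Option B

Total debts = (325 + 180 + 1,225 + 160 + 180) = 2,070; DTI = 2,070/5,350 = 38.7%.
Reserves = 2,100/180 = 11.7 months.
Option A: score 697 ≥ 620; DTI 38.7% > 38%; employment 52 ≥ 12 mo; reserves 11.7 ≥ 9 mo → does not qualify.
Option B: score 697 ≥ 680; DTI 38.7% ≤ 40%; employment 52 ≥ 24 mo → qualifies.
Option C: score 697 ≥ 600; DTI 38.7% ≤ 40%; employment 52 ≥ 18 mo → qualifies.
Qualifying: Option B, Option C. Lowest rate is 6.91% → Option B.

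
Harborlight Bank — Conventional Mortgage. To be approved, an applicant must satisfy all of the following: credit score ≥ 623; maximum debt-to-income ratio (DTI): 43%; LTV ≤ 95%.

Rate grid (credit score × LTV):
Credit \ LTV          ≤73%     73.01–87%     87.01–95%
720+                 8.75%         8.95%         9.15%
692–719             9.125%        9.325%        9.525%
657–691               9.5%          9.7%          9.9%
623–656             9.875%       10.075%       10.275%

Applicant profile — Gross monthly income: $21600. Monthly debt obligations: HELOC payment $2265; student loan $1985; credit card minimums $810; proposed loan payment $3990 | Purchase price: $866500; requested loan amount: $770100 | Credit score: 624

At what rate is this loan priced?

10.275%

Credit score 624 ≥ 623; Total monthly debts = (2,265 + 1,985 + 810 + 3,990) = 9,050. Debt-to-income = 9,050/21,600 = 41.9% — meets 43% limit
LTV: 770,100 ÷ 866,500 = 88.9%, within 95% cap
Credit 624 → row 623–656; LTV 88.9% → column 87.01–95%. Grid cell → 10.275%.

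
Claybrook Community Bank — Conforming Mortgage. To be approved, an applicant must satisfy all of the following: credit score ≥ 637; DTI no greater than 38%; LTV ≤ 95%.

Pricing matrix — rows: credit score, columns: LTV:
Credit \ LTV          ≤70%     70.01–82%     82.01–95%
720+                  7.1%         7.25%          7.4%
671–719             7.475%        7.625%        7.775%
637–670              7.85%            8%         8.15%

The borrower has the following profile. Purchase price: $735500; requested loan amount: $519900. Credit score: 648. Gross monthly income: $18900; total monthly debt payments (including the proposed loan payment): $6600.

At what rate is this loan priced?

Credit score 648 ≥ 637; DTI = 6,600/18,900 = 34.9% ≤ 38%
LTV: 519,900 ÷ 735,500 = 70.7%, within 95% cap
Credit 648 → row 637–670; LTV 70.7% → column 70.01–82%. Grid cell → 8%.

8%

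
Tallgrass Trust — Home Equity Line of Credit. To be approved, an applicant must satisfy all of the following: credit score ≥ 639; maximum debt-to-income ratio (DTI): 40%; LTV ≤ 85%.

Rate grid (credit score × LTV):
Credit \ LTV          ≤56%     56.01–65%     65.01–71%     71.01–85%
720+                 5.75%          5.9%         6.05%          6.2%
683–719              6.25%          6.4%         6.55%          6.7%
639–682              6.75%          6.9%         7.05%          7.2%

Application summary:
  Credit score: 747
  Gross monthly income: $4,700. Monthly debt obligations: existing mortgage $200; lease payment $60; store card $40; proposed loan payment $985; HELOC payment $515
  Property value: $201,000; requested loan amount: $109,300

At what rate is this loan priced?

Credit score 747 ≥ 639; Total monthly debts = (200 + 60 + 40 + 985 + 515) = 1,800. DTI = 1,800/4,700 = 38.3% ≤ 40%
Loan-to-value = 109,300/201,000 = 54.4% — pass (85% max)
Credit 747 → row 720+; LTV 54.4% → column ≤56%. Grid cell → 5.75%.

5.75%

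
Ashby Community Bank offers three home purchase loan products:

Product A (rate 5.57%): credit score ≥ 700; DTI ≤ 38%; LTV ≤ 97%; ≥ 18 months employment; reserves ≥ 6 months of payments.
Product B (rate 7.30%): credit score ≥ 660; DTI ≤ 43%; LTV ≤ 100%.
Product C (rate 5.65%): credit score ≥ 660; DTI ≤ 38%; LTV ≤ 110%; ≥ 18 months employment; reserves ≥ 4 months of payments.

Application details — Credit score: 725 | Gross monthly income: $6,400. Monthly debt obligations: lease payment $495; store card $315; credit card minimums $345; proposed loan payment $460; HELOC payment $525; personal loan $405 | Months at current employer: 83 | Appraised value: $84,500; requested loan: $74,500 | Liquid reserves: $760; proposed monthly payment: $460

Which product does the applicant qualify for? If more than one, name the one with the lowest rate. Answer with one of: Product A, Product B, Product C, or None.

Total debts = (495 + 315 + 345 + 460 + 525 + 405) = 2,545; DTI = 2,545/6,400 = 39.8%.
LTV = 74,500/84,500 = 88.2%.
Reserves = 760/460 = 1.7 months.
Product A: score 725 ≥ 700; DTI 39.8% > 38%; LTV 88.2% ≤ 97%; employment 83 ≥ 18 mo; reserves 1.7 < 6 mo → does not qualify.
Product B: score 725 ≥ 660; DTI 39.8% ≤ 43%; LTV 88.2% ≤ 100% → qualifies.
Product C: score 725 ≥ 660; DTI 39.8% > 38%; LTV 88.2% ≤ 110%; employment 83 ≥ 18 mo; reserves 1.7 < 4 mo → does not qualify.

Product B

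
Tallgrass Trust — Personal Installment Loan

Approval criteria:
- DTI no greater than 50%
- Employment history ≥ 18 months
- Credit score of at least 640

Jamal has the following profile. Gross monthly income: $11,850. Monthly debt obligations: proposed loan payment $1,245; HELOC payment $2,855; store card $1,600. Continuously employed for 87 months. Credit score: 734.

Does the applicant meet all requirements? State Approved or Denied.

Approved

Total monthly debts = (1,245 + 2,855 + 1,600) = 5,700. DTI: 5,700 ÷ 11,850 = 48.1%, within the 50% cap
Employment 87 ≥ 18 months
Credit score 734 ≥ 640 (meets)
All criteria satisfied.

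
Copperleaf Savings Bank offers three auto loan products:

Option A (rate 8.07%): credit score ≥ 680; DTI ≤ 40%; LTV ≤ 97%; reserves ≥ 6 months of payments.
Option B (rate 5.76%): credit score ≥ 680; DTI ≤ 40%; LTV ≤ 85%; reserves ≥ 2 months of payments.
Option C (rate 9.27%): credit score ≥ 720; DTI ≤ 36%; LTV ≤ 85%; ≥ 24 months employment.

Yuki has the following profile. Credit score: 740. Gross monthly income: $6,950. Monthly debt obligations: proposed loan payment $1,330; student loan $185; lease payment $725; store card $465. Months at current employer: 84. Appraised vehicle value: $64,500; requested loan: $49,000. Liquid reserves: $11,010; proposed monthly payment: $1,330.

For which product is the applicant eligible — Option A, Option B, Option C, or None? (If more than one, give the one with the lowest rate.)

Total debts = (1,330 + 185 + 725 + 465) = 2,705; DTI = 2,705/6,950 = 38.9%.
LTV = 49,000/64,500 = 76%.
Reserves = 11,010/1,330 = 8.3 months.
Option A: score 740 ≥ 680; DTI 38.9% ≤ 40%; LTV 76% ≤ 97%; reserves 8.3 ≥ 6 mo → qualifies.
Option B: score 740 ≥ 680; DTI 38.9% ≤ 40%; LTV 76% ≤ 85%; reserves 8.3 ≥ 2 mo → qualifies.
Option C: score 740 ≥ 720; DTI 38.9% > 36%; LTV 76% ≤ 85%; employment 84 ≥ 24 mo → does not qualify.
Qualifying: Option A, Option B. Lowest rate is 5.76% → Option B.

Option B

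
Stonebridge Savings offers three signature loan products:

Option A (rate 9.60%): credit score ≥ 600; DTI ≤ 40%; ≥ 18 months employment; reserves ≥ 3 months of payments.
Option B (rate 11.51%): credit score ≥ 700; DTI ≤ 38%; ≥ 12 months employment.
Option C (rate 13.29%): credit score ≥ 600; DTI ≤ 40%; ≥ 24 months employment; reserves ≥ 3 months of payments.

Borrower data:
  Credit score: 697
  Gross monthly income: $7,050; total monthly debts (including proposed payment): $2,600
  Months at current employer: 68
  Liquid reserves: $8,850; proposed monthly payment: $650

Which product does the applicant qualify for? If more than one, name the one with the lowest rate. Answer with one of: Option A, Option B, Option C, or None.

Option A

DTI = 2,600/7,050 = 36.9%.
Reserves = 8,850/650 = 13.6 months.
Option A: score 697 ≥ 600; DTI 36.9% ≤ 40%; employment 68 ≥ 18 mo; reserves 13.6 ≥ 3 mo → qualifies.
Option B: score 697 < 700; DTI 36.9% ≤ 38%; employment 68 ≥ 12 mo → does not qualify.
Option C: score 697 ≥ 600; DTI 36.9% ≤ 40%; employment 68 ≥ 24 mo; reserves 13.6 ≥ 3 mo → qualifies.
Qualifying: Option A, Option C. Lowest rate is 9.60% → Option A.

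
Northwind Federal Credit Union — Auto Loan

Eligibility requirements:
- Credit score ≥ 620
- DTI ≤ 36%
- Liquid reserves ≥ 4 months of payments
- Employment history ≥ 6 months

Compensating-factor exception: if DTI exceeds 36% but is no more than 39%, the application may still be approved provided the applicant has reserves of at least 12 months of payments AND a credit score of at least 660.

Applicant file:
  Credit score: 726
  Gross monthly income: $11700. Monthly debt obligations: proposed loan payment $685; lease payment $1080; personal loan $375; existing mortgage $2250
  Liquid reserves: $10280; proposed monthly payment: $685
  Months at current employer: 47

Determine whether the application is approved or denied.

Approved

Credit score 726 ≥ 620 (meets base)
Total debts = (685 + 1,080 + 375 + 2,250) = 4,390. DTI = 4,390/11,700 = 37.5% > 36% — standard DTI limit exceeded.
Liquid reserves cover 10,280/685 = 15.0 months — ≥ 4 required
Employment 47 ≥ 6 months
DTI 37.5% is within the 36%–39% exception band; checking compensating factors.
Override check — reserves: 15.0 mo (ok); score: 726 (ok).
Both override conditions satisfied; DTI exception granted.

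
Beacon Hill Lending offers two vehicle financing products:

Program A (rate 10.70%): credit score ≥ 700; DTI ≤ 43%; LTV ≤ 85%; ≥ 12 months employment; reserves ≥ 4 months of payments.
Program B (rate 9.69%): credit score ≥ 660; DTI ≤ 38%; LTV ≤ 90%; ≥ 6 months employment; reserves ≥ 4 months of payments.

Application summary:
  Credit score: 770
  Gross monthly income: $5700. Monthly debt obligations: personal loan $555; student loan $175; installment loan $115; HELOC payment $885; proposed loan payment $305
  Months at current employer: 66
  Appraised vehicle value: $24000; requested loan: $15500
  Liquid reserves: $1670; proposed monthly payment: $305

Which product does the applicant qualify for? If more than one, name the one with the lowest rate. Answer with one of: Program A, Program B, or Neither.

Program B

Total debts = (555 + 175 + 115 + 885 + 305) = 2,035; DTI = 2,035/5,700 = 35.7%.
LTV = 15,500/24,000 = 64.6%.
Reserves = 1,670/305 = 5.5 months.
Program A: score 770 ≥ 700; DTI 35.7% ≤ 43%; LTV 64.6% ≤ 85%; employment 66 ≥ 12 mo; reserves 5.5 ≥ 4 mo → qualifies.
Program B: score 770 ≥ 660; DTI 35.7% ≤ 38%; LTV 64.6% ≤ 90%; employment 66 ≥ 6 mo; reserves 5.5 ≥ 4 mo → qualifies.
Qualifying: Program A, Program B. Lowest rate is 9.69% → Program B.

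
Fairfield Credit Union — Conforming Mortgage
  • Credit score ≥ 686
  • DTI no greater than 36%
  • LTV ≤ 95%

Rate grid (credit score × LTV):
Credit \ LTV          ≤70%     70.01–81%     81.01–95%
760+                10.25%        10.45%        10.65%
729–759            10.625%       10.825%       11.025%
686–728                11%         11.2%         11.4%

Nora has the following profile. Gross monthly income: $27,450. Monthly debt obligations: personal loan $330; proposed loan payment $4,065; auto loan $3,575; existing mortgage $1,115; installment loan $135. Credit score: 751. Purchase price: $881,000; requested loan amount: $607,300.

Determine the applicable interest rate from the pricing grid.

10.625%

Credit score 751 ≥ 686; Total monthly debts = (330 + 4,065 + 3,575 + 1,115 + 135) = 9,220. DTI: 9,220 ÷ 27,450 = 33.6%, within the 36% cap
LTV = 607,300/881,000 = 68.9% ≤ 95%
Score 751 is in the 729–759 band; LTV 68.9% is in the ≤70% band → 10.625%.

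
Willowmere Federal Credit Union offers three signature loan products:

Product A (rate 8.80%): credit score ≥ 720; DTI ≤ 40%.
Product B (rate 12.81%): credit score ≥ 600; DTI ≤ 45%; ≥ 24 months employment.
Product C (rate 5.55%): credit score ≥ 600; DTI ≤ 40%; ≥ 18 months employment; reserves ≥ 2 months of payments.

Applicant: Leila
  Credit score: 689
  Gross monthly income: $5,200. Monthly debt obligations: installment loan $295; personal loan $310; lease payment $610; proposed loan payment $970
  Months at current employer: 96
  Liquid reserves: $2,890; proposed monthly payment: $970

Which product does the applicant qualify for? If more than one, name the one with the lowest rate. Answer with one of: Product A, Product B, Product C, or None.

Total debts = (295 + 310 + 610 + 970) = 2,185; DTI = 2,185/5,200 = 42%.
Reserves = 2,890/970 = 3.0 months.
Product A: score 689 < 720; DTI 42% > 40% → does not qualify.
Product B: score 689 ≥ 600; DTI 42% ≤ 45%; employment 96 ≥ 24 mo → qualifies.
Product C: score 689 ≥ 600; DTI 42% > 40%; employment 96 ≥ 18 mo; reserves 3.0 ≥ 2 mo → does not qualify.

Product B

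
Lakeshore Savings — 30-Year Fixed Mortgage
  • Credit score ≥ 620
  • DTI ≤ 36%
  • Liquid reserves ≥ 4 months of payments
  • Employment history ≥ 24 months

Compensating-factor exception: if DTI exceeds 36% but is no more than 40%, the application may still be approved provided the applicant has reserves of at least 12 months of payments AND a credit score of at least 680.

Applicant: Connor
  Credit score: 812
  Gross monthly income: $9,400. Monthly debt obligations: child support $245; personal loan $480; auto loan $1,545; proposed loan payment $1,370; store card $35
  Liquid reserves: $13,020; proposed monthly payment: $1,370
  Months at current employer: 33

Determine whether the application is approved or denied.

Credit score 812 ≥ 620 (meets base)
Total debts = (245 + 480 + 1,545 + 1,370 + 35) = 3,675. DTI = 3,675/9,400 = 39.1% > 36% — standard DTI limit exceeded.
Liquid reserves cover 13,020/1,370 = 9.5 months — ≥ 4 required
Employment 33 ≥ 24 months
39.1% falls in the override range (36%–40%), so the compensating-factor test applies.
Override check — reserves: 9.5 mo (short of 12); score: 812 (ok).
Compensating-factor requirement not fully met.

Denied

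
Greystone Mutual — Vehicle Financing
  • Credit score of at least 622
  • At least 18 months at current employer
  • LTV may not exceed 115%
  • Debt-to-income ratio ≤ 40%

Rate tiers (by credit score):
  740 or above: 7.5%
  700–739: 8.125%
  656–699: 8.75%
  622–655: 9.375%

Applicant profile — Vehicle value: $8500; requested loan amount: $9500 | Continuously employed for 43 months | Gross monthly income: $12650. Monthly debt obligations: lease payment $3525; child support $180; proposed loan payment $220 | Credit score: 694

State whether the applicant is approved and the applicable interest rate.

Credit score 694 ≥ 622 (meets minimum)
Employment 43 ≥ 18 months
Total monthly debts = (3,525 + 180 + 220) = 3,925. DTI: 3,925 ÷ 12,650 = 31%, within the 40% cap
Loan-to-value = 9,500/8,500 = 111.8% — pass (115% max)
All requirements met. Score 694 falls in the 656–699 tier → 8.75%.

Approved at 8.75%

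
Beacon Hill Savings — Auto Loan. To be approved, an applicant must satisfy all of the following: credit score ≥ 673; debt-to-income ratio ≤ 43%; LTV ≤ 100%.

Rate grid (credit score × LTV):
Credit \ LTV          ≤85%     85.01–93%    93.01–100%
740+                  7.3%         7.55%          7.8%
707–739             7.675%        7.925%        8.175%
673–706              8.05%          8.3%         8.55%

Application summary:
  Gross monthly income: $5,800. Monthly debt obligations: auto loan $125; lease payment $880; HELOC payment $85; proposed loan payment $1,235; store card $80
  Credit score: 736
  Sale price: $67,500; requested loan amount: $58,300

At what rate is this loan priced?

7.925%

Credit score 736 ≥ 673; Total monthly debts = (125 + 880 + 85 + 1,235 + 80) = 2,405. DTI = 2,405/5,800 = 41.5% ≤ 43%
LTV: 58,300 ÷ 67,500 = 86.4%, within 100% cap
Credit 736 → row 707–739; LTV 86.4% → column 85.01–93%. Grid cell → 7.925%.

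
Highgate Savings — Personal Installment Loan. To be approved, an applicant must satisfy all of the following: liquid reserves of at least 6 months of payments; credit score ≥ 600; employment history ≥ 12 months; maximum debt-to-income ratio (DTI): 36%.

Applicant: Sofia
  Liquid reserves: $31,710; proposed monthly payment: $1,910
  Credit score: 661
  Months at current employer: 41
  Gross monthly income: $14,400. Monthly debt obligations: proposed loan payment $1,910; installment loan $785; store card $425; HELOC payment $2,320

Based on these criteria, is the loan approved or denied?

Denied

Liquid reserves cover 31,710/1,910 = 16.6 months — ≥ 6 required
Credit score 661 ≥ 600 (meets)
Employment 41 ≥ 12 months
Total monthly debts = (1,910 + 785 + 425 + 2,320) = 5,440. DTI: 5,440 ÷ 14,400 = 37.8%, exceeds the 36% cap
Fails on DTI.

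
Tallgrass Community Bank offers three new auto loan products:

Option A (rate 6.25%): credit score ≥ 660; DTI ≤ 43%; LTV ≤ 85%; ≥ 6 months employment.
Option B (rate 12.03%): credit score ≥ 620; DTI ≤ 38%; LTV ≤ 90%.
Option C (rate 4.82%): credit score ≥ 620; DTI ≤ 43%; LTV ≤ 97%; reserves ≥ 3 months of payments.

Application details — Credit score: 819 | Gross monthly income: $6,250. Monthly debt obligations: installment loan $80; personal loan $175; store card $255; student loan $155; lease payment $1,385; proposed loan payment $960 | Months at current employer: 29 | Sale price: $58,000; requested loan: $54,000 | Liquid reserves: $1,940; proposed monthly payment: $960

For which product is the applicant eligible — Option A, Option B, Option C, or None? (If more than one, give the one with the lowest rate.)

Total debts = (80 + 175 + 255 + 155 + 1,385 + 960) = 3,010; DTI = 3,010/6,250 = 48.2%.
LTV = 54,000/58,000 = 93.1%.
Reserves = 1,940/960 = 2.0 months.
Option A: score 819 ≥ 660; DTI 48.2% > 43%; LTV 93.1% > 85%; employment 29 ≥ 6 mo → does not qualify.
Option B: score 819 ≥ 620; DTI 48.2% > 38%; LTV 93.1% > 90% → does not qualify.
Option C: score 819 ≥ 620; DTI 48.2% > 43%; LTV 93.1% ≤ 97%; reserves 2.0 < 3 mo → does not qualify.

None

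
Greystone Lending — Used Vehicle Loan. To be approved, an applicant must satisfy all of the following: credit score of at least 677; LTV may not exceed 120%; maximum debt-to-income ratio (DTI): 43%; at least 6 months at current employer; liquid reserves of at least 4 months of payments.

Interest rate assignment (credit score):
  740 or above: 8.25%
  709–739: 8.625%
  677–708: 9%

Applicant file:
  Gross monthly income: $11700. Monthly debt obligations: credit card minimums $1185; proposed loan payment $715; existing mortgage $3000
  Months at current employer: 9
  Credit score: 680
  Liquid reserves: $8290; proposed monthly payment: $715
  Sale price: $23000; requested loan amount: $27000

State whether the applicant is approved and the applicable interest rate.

Approved at 9%

Credit score 680 ≥ 677 (meets minimum)
Loan-to-value = 27,000/23,000 = 117.4% — pass (120% max)
Total monthly debts = (1,185 + 715 + 3,000) = 4,900. DTI = 4,900/11,700 = 41.9% ≤ 43%
Employment 9 ≥ 6 months
Reserves = 8,290/715 = 11.6 months ≥ 4
All requirements met. Score 680 falls in the 677–708 tier → 9%.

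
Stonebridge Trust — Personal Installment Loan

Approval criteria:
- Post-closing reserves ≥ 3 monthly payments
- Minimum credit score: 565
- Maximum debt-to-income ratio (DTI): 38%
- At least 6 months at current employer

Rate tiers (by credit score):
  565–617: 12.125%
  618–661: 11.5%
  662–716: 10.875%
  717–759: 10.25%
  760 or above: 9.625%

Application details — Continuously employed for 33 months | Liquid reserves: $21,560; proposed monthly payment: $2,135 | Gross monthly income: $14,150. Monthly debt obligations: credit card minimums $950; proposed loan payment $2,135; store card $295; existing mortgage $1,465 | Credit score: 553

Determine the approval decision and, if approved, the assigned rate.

Credit score 553 < 565 (below minimum)
Total monthly debts = (950 + 2,135 + 295 + 1,465) = 4,845. Debt-to-income = 4,845/14,150 = 34.2% — meets 38% limit
Liquid reserves cover 21,560/2,135 = 10.1 months — ≥ 3 required
Employment 33 ≥ 6 months
Not all requirements met → denied.

Denied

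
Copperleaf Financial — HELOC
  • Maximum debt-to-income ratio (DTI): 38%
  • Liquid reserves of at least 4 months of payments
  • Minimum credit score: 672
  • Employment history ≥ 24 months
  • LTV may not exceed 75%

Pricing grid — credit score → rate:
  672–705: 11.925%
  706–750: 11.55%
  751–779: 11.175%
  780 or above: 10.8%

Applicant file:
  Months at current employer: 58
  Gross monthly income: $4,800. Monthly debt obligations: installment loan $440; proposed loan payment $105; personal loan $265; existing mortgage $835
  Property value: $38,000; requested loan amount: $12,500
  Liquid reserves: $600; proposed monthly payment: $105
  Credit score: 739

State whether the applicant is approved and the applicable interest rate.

Credit score 739 ≥ 672 (meets minimum)
Employment 58 ≥ 24 months
LTV: 12,500 ÷ 38,000 = 32.9%, within 75% cap
Total monthly debts = (440 + 105 + 265 + 835) = 1,645. Debt-to-income = 1,645/4,800 = 34.3% — meets 38% limit
Reserves = 600/105 = 5.7 months ≥ 4
All requirements met. Score 739 falls in the 706–750 tier → 11.55%.

Approved at 11.55%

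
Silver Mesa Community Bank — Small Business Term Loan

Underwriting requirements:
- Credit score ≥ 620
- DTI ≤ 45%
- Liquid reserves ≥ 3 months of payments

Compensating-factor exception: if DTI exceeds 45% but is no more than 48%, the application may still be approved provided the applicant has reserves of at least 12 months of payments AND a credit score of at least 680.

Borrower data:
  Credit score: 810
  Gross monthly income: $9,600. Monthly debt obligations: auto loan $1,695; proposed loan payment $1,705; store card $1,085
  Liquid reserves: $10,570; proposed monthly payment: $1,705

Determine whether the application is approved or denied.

Denied

Credit score 810 ≥ 620 (meets base)
Total debts = (1,695 + 1,705 + 1,085) = 4,485. DTI: 4,485 ÷ 9,600 = 46.7%, over the 45% base limit.
Reserves = 10,570/1,705 = 6.2 months ≥ 3
DTI 46.7% is within the 45%–48% exception band; checking compensating factors.
Reserves 6.2 < 12 months; credit score 810 ≥ 680.
Compensating-factor requirement not fully met.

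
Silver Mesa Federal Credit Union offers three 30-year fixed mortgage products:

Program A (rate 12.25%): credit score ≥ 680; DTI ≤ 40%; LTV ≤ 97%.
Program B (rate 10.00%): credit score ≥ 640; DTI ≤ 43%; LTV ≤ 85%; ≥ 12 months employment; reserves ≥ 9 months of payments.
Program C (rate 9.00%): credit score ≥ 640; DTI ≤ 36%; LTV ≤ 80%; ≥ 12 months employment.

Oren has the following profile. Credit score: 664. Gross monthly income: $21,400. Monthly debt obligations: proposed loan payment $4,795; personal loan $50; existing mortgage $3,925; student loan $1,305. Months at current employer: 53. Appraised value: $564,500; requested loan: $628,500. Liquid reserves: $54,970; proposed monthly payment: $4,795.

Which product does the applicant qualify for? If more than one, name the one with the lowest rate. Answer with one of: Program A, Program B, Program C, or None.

None

Total debts = (4,795 + 50 + 3,925 + 1,305) = 10,075; DTI = 10,075/21,400 = 47.1%.
LTV = 628,500/564,500 = 111.3%.
Reserves = 54,970/4,795 = 11.5 months.
Program A: score 664 < 680; DTI 47.1% > 40%; LTV 111.3% > 97% → does not qualify.
Program B: score 664 ≥ 640; DTI 47.1% > 43%; LTV 111.3% > 85%; employment 53 ≥ 12 mo; reserves 11.5 ≥ 9 mo → does not qualify.
Program C: score 664 ≥ 640; DTI 47.1% > 36%; LTV 111.3% > 80%; employment 53 ≥ 12 mo → does not qualify.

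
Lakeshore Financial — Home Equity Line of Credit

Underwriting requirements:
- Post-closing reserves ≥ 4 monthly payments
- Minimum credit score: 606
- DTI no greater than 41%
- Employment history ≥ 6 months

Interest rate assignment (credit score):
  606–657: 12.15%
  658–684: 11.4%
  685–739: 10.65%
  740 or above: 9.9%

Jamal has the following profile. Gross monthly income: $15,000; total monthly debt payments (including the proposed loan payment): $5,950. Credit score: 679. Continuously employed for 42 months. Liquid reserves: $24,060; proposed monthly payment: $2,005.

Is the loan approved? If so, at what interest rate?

Approved at 11.4%

Credit score 679 ≥ 606 (meets minimum)
DTI: 5,950 ÷ 15,000 = 39.7%, within the 41% cap
Liquid reserves cover 24,060/2,005 = 12.0 months — ≥ 4 required
Employment 42 ≥ 6 months
All requirements met. Score 679 falls in the 658–684 tier → 11.4%.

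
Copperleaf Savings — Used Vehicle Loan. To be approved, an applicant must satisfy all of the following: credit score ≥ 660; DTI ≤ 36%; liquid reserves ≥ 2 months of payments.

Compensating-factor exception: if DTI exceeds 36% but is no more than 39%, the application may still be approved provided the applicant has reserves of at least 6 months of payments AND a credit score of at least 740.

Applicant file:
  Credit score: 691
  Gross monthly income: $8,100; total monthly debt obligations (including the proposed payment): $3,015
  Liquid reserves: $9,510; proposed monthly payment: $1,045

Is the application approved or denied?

Credit score 691 ≥ 660 (meets base)
DTI = 3,015/8,100 = 37.2% > 36% — standard DTI limit exceeded.
Liquid reserves cover 9,510/1,045 = 9.1 months — ≥ 2 required
37.2% falls in the override range (36%–39%), so the compensating-factor test applies.
Reserves 9.1 ≥ 6 months; credit score 691 < 740.
Override conditions not both satisfied; exception does not apply.

Denied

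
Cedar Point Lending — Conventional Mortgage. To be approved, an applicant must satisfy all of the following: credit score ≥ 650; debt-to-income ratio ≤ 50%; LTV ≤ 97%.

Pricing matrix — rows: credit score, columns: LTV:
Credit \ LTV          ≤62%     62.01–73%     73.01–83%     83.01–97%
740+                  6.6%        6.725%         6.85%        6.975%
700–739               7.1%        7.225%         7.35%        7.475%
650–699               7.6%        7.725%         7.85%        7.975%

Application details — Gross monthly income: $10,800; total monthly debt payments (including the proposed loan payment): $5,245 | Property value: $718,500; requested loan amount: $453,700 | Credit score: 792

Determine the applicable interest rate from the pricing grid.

Credit score 792 ≥ 650; Debt-to-income = 5,245/10,800 = 48.6% — meets 50% limit
LTV: 453,700 ÷ 718,500 = 63.1%, within 97% cap
Score 792 is in the 740+ band; LTV 63.1% is in the 62.01–73% band → 6.725%.

6.725%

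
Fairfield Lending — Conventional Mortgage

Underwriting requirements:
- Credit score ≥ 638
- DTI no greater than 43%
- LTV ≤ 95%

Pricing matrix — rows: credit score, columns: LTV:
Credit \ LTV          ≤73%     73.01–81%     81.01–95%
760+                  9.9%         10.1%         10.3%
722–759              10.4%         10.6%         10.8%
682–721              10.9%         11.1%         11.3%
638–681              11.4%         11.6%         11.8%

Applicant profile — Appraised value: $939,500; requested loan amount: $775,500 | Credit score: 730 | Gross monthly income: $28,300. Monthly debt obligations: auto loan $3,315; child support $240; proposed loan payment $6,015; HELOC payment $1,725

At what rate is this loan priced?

Credit score 730 ≥ 638; Total monthly debts = (3,315 + 240 + 6,015 + 1,725) = 11,295. Debt-to-income = 11,295/28,300 = 39.9% — meets 43% limit
Loan-to-value = 775,500/939,500 = 82.5% — pass (95% max)
Score 730 is in the 722–759 band; LTV 82.5% is in the 81.01–95% band → 10.8%.

10.8%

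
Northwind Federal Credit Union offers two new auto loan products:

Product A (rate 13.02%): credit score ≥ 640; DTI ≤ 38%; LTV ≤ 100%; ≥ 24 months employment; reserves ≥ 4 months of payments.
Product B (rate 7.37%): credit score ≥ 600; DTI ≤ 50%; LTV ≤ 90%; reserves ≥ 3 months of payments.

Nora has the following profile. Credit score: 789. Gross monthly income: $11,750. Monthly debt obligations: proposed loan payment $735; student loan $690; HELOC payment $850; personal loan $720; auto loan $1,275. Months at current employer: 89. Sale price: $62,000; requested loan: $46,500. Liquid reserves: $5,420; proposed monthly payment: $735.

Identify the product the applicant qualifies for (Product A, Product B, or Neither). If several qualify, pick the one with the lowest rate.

Product B

Total debts = (735 + 690 + 850 + 720 + 1,275) = 4,270; DTI = 4,270/11,750 = 36.3%.
LTV = 46,500/62,000 = 75%.
Reserves = 5,420/735 = 7.4 months.
Product A: score 789 ≥ 640; DTI 36.3% ≤ 38%; LTV 75% ≤ 100%; employment 89 ≥ 24 mo; reserves 7.4 ≥ 4 mo → qualifies.
Product B: score 789 ≥ 600; DTI 36.3% ≤ 50%; LTV 75% ≤ 90%; reserves 7.4 ≥ 3 mo → qualifies.
Qualifying: Product A, Product B. Lowest rate is 7.37% → Product B.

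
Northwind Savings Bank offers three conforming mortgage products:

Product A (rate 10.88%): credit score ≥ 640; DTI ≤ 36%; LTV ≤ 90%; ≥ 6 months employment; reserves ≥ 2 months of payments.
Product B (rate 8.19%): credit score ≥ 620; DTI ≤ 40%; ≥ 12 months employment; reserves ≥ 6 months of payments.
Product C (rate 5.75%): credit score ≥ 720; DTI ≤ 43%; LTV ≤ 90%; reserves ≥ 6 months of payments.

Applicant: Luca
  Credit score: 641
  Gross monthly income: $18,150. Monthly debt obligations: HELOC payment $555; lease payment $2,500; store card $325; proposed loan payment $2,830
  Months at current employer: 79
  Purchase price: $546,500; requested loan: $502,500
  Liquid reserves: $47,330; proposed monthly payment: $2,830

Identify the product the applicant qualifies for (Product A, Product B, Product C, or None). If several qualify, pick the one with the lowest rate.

Product B

Total debts = (555 + 2,500 + 325 + 2,830) = 6,210; DTI = 6,210/18,150 = 34.2%.
LTV = 502,500/546,500 = 91.9%.
Reserves = 47,330/2,830 = 16.7 months.
Product A: score 641 ≥ 640; DTI 34.2% ≤ 36%; LTV 91.9% > 90%; employment 79 ≥ 6 mo; reserves 16.7 ≥ 2 mo → does not qualify.
Product B: score 641 ≥ 620; DTI 34.2% ≤ 40%; employment 79 ≥ 12 mo; reserves 16.7 ≥ 6 mo → qualifies.
Product C: score 641 < 720; DTI 34.2% ≤ 43%; LTV 91.9% > 90%; reserves 16.7 ≥ 6 mo → does not qualify.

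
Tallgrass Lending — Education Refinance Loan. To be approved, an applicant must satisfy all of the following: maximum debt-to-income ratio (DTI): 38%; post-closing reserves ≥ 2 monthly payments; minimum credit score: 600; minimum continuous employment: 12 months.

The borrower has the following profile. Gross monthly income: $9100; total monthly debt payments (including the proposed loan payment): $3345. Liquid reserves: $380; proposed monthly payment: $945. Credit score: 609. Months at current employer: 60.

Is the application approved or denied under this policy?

Denied

DTI: 3,345 ÷ 9,100 = 36.8%, within the 38% cap
Reserves = 380/945 = 0.4 months < 2
Credit score 609 ≥ 600 (meets)
Employment 60 ≥ 12 months
Fails on reserves.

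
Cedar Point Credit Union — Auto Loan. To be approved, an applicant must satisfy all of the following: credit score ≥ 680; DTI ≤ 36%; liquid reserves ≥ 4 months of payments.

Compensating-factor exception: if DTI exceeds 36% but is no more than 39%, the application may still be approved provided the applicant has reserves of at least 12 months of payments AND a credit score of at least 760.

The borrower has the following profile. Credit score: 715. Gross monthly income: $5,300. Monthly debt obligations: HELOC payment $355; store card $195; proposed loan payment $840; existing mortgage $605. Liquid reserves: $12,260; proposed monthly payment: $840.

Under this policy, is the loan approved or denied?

Denied

Credit score 715 ≥ 680 (meets base)
Total debts = (355 + 195 + 840 + 605) = 1,995. DTI: 1,995 ÷ 5,300 = 37.6%, over the 36% base limit.
Liquid reserves cover 12,260/840 = 14.6 months — ≥ 4 required
DTI 37.6% is within the 36%–39% exception band; checking compensating factors.
Reserves 14.6 ≥ 12 months; credit score 715 < 760.
Compensating-factor requirement not fully met.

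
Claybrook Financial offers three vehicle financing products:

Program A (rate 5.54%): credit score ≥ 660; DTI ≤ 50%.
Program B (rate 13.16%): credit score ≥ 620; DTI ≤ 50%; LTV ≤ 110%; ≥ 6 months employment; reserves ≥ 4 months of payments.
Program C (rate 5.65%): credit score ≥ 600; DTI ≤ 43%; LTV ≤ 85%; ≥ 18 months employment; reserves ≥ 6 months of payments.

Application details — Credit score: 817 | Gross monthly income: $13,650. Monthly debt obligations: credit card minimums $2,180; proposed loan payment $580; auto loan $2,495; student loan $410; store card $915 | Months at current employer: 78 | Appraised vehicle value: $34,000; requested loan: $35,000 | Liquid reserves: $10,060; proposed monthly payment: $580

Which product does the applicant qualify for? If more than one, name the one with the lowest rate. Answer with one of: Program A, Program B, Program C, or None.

Total debts = (2,180 + 580 + 2,495 + 410 + 915) = 6,580; DTI = 6,580/13,650 = 48.2%.
LTV = 35,000/34,000 = 102.9%.
Reserves = 10,060/580 = 17.3 months.
Program A: score 817 ≥ 660; DTI 48.2% ≤ 50% → qualifies.
Program B: score 817 ≥ 620; DTI 48.2% ≤ 50%; LTV 102.9% ≤ 110%; employment 78 ≥ 6 mo; reserves 17.3 ≥ 4 mo → qualifies.
Program C: score 817 ≥ 600; DTI 48.2% > 43%; LTV 102.9% > 85%; employment 78 ≥ 18 mo; reserves 17.3 ≥ 6 mo → does not qualify.
Qualifying: Program A, Program B. Lowest rate is 5.54% → Program A.

Program A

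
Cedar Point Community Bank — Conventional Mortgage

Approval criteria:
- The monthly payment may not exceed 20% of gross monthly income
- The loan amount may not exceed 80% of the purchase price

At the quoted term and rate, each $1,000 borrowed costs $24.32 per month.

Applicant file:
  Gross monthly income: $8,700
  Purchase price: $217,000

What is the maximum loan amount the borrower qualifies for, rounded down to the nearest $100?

$71,500

Payment cap: 20% × $8,700 = $1,740/month.
At $24.32 per $1,000, that supports 1,740/24.32 × 1,000 ≈ $71,546 → $71,500.
LTV cap: 80% × $217,000 = $173,600 → $173,600.
Binding constraint: payment-to-income.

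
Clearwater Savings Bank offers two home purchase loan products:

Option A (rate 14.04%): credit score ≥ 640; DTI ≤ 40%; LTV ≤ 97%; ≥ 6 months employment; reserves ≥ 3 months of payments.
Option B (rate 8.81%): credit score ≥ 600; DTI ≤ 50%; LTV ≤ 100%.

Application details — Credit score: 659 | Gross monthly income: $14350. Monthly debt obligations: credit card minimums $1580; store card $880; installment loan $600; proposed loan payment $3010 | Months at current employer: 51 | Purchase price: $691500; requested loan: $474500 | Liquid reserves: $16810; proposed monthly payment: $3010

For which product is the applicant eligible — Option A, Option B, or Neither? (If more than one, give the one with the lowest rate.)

Total debts = (1,580 + 880 + 600 + 3,010) = 6,070; DTI = 6,070/14,350 = 42.3%.
LTV = 474,500/691,500 = 68.6%.
Reserves = 16,810/3,010 = 5.6 months.
Option A: score 659 ≥ 640; DTI 42.3% > 40%; LTV 68.6% ≤ 97%; employment 51 ≥ 6 mo; reserves 5.6 ≥ 3 mo → does not qualify.
Option B: score 659 ≥ 600; DTI 42.3% ≤ 50%; LTV 68.6% ≤ 100% → qualifies.

Option B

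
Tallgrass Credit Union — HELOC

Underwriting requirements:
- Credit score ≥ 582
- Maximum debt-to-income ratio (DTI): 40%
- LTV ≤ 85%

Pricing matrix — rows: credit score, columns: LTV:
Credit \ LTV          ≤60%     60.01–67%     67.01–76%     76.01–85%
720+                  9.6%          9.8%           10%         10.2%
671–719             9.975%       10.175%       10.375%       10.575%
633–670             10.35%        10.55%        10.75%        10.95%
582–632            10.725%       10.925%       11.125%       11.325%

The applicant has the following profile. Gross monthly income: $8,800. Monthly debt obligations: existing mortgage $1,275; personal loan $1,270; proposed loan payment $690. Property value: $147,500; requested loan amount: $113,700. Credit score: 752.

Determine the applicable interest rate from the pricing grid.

10.2%

Credit score 752 ≥ 582; Total monthly debts = (1,275 + 1,270 + 690) = 3,235. DTI = 3,235/8,800 = 36.8% ≤ 40%
LTV = 113,700/147,500 = 77.1% ≤ 85%
Row: 752 falls in 720+. Column: 77.1% falls in 76.01–85%. Rate = 10.2%.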